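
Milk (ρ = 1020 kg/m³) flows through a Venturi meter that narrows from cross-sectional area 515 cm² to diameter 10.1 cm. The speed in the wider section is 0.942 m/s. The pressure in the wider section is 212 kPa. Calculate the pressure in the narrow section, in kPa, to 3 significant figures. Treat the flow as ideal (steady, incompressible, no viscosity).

P₂ ≈ 194 kPa

The volume flow rate is constant, so v₂ = (A₁/A₂)v₁ = (515/80.1)·0.942 = 6.06 m/s.
Along the horizontal streamline, P + ½ρv² is constant.
P₂ = P₁ − ½ρ(v₂² − v₁²) = 212000 − ½·1020·(6.06² − 0.942²) = 212000 − 18200 = 194000 Pa.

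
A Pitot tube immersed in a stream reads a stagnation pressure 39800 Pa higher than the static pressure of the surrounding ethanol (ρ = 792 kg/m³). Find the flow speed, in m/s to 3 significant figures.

v ≈ 10.0 m/s

Bernoulli between the free stream and the stagnation point: ½ρv² = P_stag − P_static.
v = √(2ΔP/ρ) = √(2·39800/792) = 10.0 m/s.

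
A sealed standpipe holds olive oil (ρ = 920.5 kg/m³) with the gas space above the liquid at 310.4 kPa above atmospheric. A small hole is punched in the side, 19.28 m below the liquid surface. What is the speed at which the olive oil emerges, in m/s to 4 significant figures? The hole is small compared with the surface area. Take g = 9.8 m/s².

Take point 1 at the surface (v₁ ≈ 0) and point 2 at the hole (at atmospheric pressure). Bernoulli: P₁ + ρg h = P_atm + ½ρv₂².
With P₁ − P_atm = 310400 Pa, v₂ = √(2gh + 2ΔP/ρ) = √(2·9.8·19.28 + 2·310400/920.5) = 32.44 m/s.

v = 32.44 m/s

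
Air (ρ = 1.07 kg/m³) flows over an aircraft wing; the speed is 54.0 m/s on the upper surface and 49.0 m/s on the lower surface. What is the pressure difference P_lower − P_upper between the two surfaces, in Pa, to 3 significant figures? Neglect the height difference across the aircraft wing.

276 Pa

The pressure is lower where the speed is higher: ΔP = ½ρ(v_up² − v_low²).
ΔP = ½·1.07·(54.0² − 49.0²) = 276 Pa.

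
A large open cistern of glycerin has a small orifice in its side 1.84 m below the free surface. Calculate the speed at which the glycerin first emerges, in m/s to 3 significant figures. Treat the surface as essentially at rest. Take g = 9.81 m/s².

v = 6.01 m/s

Bernoulli from surface to hole (P equal, v_surface ≈ 0): v = √(2gh) = √(2×9.81×1.84) = 6.01 m/s.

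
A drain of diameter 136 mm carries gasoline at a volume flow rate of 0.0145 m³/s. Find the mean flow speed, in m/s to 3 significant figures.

Q = 0.0145 m³/s = 0.0145 m³/s.
v = Q/A = 0.0145 / 0.0145 = 0.998 m/s.

v ≈ 0.998 m/s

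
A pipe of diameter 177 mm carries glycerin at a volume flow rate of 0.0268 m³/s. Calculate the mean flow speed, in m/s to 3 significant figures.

Q = 0.0268 m³/s = 0.0268 m³/s.
v = Q/A = 0.0268 / 0.0246 = 1.09 m/s.

v = 1.09 m/s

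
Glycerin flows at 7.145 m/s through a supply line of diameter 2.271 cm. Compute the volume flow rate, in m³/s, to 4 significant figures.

0.002894 m³/s

Q = A·v = 0.0004051 m² × 7.145 m/s = 0.002894 m³/s.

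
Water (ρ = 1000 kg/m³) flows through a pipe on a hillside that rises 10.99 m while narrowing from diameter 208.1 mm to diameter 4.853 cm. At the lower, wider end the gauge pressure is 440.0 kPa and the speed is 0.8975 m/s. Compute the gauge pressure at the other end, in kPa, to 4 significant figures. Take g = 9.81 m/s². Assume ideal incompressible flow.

P₂ = 196.4 kPa

Mass conservation (A₁v₁ = A₂v₂) gives v₂ = 0.8975 × 340.1/18.50 = 16.50 m/s.
Bernoulli: P₁ + ½ρv₁² + ρg h₁ = P₂ + ½ρv₂² + ρg h₂, so P₂ = P₁ + ½ρ(v₁² − v₂²) − ρg(h₂ − h₁).
P₂ = 440000 + ½·1000·(0.8975² − 16.50²) − 1000·9.81·(+10.99) = 440000 + (-135800) − (107800) = 196400 Pa.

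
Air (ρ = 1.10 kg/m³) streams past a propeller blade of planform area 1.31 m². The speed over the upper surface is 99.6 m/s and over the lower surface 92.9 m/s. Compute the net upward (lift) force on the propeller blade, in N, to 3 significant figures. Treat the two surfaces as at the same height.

From P + ½ρv² = const at equal height, P_low − P_up = ½ρ(v_up² − v_low²).
ΔP = ½·1.10·(99.6² − 92.9²) = 709 Pa.
Lift = ΔP · A = 709 × 1.31 = 929 N.

F = 929 N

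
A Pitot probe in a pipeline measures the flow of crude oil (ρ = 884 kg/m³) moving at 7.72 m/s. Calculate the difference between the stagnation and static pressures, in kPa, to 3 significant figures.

26.3 kPa

The dynamic pressure equals the rise in static pressure at the stagnation point: ΔP = ½ρv².
ΔP = ½·884·7.72² = 26300 Pa.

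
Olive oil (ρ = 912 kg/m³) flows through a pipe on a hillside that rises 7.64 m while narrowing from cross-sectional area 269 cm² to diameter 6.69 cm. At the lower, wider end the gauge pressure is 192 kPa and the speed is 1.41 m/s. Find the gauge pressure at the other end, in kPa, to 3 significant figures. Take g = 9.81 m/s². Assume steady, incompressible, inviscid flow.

By continuity, v₂ = v₁·A₁/A₂ = 1.41·(269/35.2) = 10.8 m/s.
Applying Bernoulli between the two ends and solving for P₂: P₂ = P₁ + ½ρ(v₁² − v₂²) − ρgΔh.
P₂ = 192000 + ½·912·(1.41² − 10.8²) − 912·9.81·(+7.64) = 192000 + (-52200) − (68400) = 71500 Pa.

71.5 kPa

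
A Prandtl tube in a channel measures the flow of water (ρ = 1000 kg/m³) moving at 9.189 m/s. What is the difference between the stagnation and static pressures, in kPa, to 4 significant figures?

ΔP ≈ 42.22 kPa

At the stagnation point the flow is brought to rest, so Bernoulli gives P_stag − P_static = ½ρv².
ΔP = ½·1000·9.189² = 42220 Pa.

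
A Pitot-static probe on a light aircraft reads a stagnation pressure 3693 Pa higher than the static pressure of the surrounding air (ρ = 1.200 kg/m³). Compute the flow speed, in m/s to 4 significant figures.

At the stagnation point the flow is brought to rest, so Bernoulli gives P_stag − P_static = ½ρv².
v = √(2ΔP/ρ) = √(2·3693/1.200) = 78.45 m/s.

v ≈ 78.45 m/s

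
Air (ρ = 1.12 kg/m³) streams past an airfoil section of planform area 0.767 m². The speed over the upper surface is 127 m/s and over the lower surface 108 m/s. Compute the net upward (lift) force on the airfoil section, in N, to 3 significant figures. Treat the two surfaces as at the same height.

With equal heights on the two surfaces, Bernoulli gives P_lower − P_upper = ½ρ(v_upper² − v_lower²).
ΔP = ½·1.12·(127² − 108²) = 2500 Pa.
Lift = ΔP · A = 2500 × 0.767 = 1920 N.

1920 N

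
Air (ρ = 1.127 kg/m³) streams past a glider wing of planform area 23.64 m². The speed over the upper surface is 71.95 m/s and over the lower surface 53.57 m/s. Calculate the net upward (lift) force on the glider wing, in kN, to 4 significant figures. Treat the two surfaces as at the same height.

With equal heights on the two surfaces, Bernoulli gives P_lower − P_upper = ½ρ(v_upper² − v_lower²).
ΔP = ½·1.127·(71.95² − 53.57²) = 1300 Pa.
Lift = ΔP · A = 1300 × 23.64 = 30730 N.

F = 30.73 kN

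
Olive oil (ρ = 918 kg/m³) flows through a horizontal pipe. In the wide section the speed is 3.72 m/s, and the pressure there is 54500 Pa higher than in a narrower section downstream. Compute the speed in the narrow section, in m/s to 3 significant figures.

Along the level pipe P + ½ρv² is conserved, hence v₂² = v₁² + 2(P₁ − P₂)/ρ.
v₂ = √(3.72² + 2·54500/918) = √(13.8 + 119) = 11.5 m/s.

11.5 m/s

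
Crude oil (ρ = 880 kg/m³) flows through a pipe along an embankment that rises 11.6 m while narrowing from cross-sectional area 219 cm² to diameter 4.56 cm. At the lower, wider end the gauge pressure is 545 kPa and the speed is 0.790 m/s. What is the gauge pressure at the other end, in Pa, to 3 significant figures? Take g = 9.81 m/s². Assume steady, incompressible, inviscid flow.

Mass conservation (A₁v₁ = A₂v₂) gives v₂ = 0.790 × 219/16.3 = 10.6 m/s.
Energy conservation along the streamline gives P₂ = P₁ − ½ρ(v₂² − v₁²) − ρg(h₂ − h₁).
P₂ = 545000 + ½·880·(0.790² − 10.6²) − 880·9.81·(+11.6) = 545000 + (-49100) − (100000) = 396000 Pa.

396000 Pa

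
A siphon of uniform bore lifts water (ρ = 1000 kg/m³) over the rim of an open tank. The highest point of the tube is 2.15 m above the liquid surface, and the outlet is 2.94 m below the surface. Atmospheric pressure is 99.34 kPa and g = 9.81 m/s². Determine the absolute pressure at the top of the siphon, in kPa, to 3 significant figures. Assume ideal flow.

The outlet speed comes from Torricelli: v = √(2g·2.94) = 7.59 m/s.
The bore is uniform, so the speed at the crest is the same v. Bernoulli surface→crest: P_atm = P_top + ½ρv² + ρg·h_top.
P_top = 99340 − ½·1000·7.59² − 1000·9.81·2.15 = 49400 Pa.

49.4 kPa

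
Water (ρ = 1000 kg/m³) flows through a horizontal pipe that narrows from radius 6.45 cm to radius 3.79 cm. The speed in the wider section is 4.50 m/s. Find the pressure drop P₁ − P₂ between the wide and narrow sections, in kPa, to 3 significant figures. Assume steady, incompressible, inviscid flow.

The volume flow rate is constant, so v₂ = (A₁/A₂)v₁ = (131/45.1)·4.50 = 13.0 m/s.
With no height change, Bernoulli's equation is P₁ + ½ρv₁² = P₂ + ½ρv₂².
P₁ − P₂ = ½·1000·(13.0² − 4.50²) = ½·1000·150 = 74800 Pa.

ΔP = 74.8 kPa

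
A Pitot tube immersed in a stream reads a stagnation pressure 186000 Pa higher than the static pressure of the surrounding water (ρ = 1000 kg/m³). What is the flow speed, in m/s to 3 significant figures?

19.3 m/s

Bernoulli between the free stream and the stagnation point: ½ρv² = P_stag − P_static.
v = √(2ΔP/ρ) = √(2·186000/1000) = 19.3 m/s.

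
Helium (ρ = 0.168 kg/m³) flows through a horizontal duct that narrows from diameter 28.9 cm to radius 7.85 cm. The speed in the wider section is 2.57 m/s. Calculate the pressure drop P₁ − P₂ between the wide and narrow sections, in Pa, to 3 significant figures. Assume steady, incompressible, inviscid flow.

ΔP = 5.82 Pa

The volume flow rate is constant, so v₂ = (A₁/A₂)v₁ = (656/194)·2.57 = 8.71 m/s.
The pipe is horizontal, so Bernoulli reduces to P₁ + ½ρv₁² = P₂ + ½ρv₂².
P₁ − P₂ = ½·0.168·(8.71² − 2.57²) = ½·0.168·69.2 = 5.82 Pa.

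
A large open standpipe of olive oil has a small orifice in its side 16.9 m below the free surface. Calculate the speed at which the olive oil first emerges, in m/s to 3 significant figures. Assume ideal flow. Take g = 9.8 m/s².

The surface is effectively still and both ends are open, so ½v² = gh and v = √(2·9.8·16.9) = 18.2 m/s.

v ≈ 18.2 m/s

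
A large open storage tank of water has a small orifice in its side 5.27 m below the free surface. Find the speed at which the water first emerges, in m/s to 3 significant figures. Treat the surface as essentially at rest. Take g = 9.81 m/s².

v = 10.2 m/s

The surface is effectively still and both ends are open, so ½v² = gh and v = √(2·9.81·5.27) = 10.2 m/s.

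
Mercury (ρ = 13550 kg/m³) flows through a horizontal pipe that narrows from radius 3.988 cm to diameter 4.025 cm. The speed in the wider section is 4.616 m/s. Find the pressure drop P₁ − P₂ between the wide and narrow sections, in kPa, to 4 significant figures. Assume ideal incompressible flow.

ΔP = 2082 kPa

Continuity gives A₁v₁ = A₂v₂, so v₂ = (49.96 cm²)/(12.72 cm²) × 4.616 m/s = 18.13 m/s.
Along the horizontal streamline, P + ½ρv² is constant.
P₁ − P₂ = ½·13550·(18.13² − 4.616²) = ½·13550·307.2 = 2082000 Pa.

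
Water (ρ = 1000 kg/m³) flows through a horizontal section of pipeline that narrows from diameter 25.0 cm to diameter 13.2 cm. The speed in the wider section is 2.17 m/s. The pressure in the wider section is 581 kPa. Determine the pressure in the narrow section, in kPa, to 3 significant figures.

Continuity gives A₁v₁ = A₂v₂, so v₂ = (491 cm²)/(137 cm²) × 2.17 m/s = 7.78 m/s.
Along the horizontal streamline, P + ½ρv² is constant.
P₂ = P₁ − ½ρ(v₂² − v₁²) = 581000 − ½·1000·(7.78² − 2.17²) = 581000 − 27900 = 553000 Pa.

553 kPa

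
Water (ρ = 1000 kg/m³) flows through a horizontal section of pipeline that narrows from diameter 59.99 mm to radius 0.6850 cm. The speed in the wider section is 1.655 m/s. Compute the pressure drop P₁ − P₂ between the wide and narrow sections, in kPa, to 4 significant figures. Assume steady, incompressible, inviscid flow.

502.1 kPa

The volume flow rate is constant, so v₂ = (A₁/A₂)v₁ = (28.26/1.474)·1.655 = 31.73 m/s.
With no height change, Bernoulli's equation is P₁ + ½ρv₁² = P₂ + ½ρv₂².
P₁ − P₂ = ½·1000·(31.73² − 1.655²) = ½·1000·1004 = 502100 Pa.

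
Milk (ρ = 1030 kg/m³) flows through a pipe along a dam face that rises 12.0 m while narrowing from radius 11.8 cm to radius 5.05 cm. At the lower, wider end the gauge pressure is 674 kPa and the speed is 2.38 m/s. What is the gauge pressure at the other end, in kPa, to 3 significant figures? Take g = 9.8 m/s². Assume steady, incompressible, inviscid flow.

P₂ = 469 kPa

The volume flow rate is constant, so v₂ = (A₁/A₂)v₁ = (437/80.1)·2.38 = 13.0 m/s.
Applying Bernoulli between the two ends and solving for P₂: P₂ = P₁ + ½ρ(v₁² − v₂²) − ρgΔh.
P₂ = 674000 + ½·1030·(2.38² − 13.0²) − 1030·9.8·(+12.0) = 674000 + (-84000) − (121000) = 469000 Pa.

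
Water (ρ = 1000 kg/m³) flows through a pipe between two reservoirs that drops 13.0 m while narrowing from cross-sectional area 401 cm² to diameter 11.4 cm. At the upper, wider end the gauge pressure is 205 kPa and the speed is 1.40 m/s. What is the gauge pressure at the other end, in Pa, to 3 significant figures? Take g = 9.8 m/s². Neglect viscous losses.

318000 Pa

Continuity gives A₁v₁ = A₂v₂, so v₂ = (401 cm²)/(102 cm²) × 1.40 m/s = 5.50 m/s.
Applying Bernoulli between the two ends and solving for P₂: P₂ = P₁ + ½ρ(v₁² − v₂²) − ρgΔh.
P₂ = 205000 + ½·1000·(1.40² − 5.50²) − 1000·9.8·(−13.0) = 205000 + (-14100) − (-127000) = 318000 Pa.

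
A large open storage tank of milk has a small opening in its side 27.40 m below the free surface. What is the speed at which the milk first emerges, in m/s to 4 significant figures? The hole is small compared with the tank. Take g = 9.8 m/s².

v = 23.17 m/s

Bernoulli from surface to hole (P equal, v_surface ≈ 0): v = √(2gh) = √(2×9.8×27.40) = 23.17 m/s.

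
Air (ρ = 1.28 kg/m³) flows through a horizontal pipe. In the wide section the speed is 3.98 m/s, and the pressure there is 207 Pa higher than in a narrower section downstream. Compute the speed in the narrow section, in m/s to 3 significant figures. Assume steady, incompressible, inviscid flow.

v₂ = 18.4 m/s

Horizontal Bernoulli: P₁ + ½ρv₁² = P₂ + ½ρv₂², so v₂² = v₁² + 2(P₁ − P₂)/ρ.
v₂ = √(3.98² + 2·207/1.28) = √(15.8 + 323) = 18.4 m/s.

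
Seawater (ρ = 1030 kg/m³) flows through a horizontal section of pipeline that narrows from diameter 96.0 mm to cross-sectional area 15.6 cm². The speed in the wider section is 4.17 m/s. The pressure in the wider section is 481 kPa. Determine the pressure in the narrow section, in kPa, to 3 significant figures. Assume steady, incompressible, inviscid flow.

P₂ ≈ 297 kPa

The volume flow rate is constant, so v₂ = (A₁/A₂)v₁ = (72.4/15.6)·4.17 = 19.3 m/s.
The pipe is horizontal, so Bernoulli reduces to P₁ + ½ρv₁² = P₂ + ½ρv₂².
P₂ = P₁ − ½ρ(v₂² − v₁²) = 481000 − ½·1030·(19.3² − 4.17²) = 481000 − 184000 = 297000 Pa.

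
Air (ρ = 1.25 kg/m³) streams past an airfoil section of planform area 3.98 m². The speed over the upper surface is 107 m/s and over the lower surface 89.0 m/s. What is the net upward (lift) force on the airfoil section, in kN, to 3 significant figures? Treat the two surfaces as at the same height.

F ≈ 8.78 kN

With equal heights on the two surfaces, Bernoulli gives P_lower − P_upper = ½ρ(v_upper² − v_lower²).
ΔP = ½·1.25·(107² − 89.0²) = 2200 Pa.
Lift = ΔP · A = 2200 × 3.98 = 8780 N.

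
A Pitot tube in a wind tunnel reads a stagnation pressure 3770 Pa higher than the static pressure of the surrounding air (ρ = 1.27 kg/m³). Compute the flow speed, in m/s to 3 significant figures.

v ≈ 77.1 m/s

Bernoulli between the free stream and the stagnation point: ½ρv² = P_stag − P_static.
v = √(2ΔP/ρ) = √(2·3770/1.27) = 77.1 m/s.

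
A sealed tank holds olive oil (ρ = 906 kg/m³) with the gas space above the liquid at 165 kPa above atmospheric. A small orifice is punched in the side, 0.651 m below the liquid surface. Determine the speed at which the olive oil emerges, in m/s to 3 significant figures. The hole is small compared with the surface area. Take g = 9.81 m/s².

Take point 1 at the surface (v₁ ≈ 0) and point 2 at the hole (at atmospheric pressure). Bernoulli: P₁ + ρg h = P_atm + ½ρv₂².
With P₁ − P_atm = 165000 Pa, v₂ = √(2gh + 2ΔP/ρ) = √(2·9.81·0.651 + 2·165000/906) = 19.4 m/s.

v = 19.4 m/s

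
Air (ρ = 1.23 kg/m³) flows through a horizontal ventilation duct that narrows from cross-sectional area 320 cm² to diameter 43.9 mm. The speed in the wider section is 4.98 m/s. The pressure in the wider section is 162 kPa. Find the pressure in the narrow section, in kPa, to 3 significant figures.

Mass conservation (A₁v₁ = A₂v₂) gives v₂ = 4.98 × 320/15.1 = 105 m/s.
With no height change, Bernoulli's equation is P₁ + ½ρv₁² = P₂ + ½ρv₂².
P₂ = P₁ − ½ρ(v₂² − v₁²) = 162000 − ½·1.23·(105² − 4.98²) = 162000 − 6800 = 155000 Pa.

155 kPa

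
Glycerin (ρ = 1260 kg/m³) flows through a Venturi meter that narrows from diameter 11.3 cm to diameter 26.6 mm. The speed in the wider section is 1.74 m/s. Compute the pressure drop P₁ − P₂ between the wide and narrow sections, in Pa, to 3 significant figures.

619000 Pa

The volume flow rate is constant, so v₂ = (A₁/A₂)v₁ = (100/5.56)·1.74 = 31.4 m/s.
The pipe is horizontal, so Bernoulli reduces to P₁ + ½ρv₁² = P₂ + ½ρv₂².
P₁ − P₂ = ½·1260·(31.4² − 1.74²) = ½·1260·983 = 619000 Pa.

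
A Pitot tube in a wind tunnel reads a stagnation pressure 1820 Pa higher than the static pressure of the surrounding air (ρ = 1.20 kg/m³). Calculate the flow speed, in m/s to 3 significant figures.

v ≈ 55.1 m/s

Bernoulli between the free stream and the stagnation point: ½ρv² = P_stag − P_static.
v = √(2ΔP/ρ) = √(2·1820/1.20) = 55.1 m/s.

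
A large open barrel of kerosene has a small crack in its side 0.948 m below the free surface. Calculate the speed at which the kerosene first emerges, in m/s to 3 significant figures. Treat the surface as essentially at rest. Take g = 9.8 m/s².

The surface is effectively still and both ends are open, so ½v² = gh and v = √(2·9.8·0.948) = 4.31 m/s.

v ≈ 4.31 m/s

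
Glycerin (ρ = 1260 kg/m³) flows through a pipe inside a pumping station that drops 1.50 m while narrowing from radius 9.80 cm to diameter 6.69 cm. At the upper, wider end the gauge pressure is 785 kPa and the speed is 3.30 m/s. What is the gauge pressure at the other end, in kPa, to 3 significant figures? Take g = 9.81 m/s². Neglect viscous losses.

P₂ = 305 kPa

Mass conservation (A₁v₁ = A₂v₂) gives v₂ = 3.30 × 302/35.2 = 28.3 m/s.
Energy conservation along the streamline gives P₂ = P₁ − ½ρ(v₂² − v₁²) − ρg(h₂ − h₁).
P₂ = 785000 + ½·1260·(3.30² − 28.3²) − 1260·9.81·(−1.50) = 785000 + (-499000) − (-18500) = 305000 Pa.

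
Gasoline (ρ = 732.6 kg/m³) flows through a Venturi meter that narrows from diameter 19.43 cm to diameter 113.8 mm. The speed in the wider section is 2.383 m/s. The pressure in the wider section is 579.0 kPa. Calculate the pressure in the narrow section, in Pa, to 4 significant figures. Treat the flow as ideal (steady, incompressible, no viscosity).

563400 Pa

Mass conservation (A₁v₁ = A₂v₂) gives v₂ = 2.383 × 296.5/101.7 = 6.947 m/s.
Along the horizontal streamline, P + ½ρv² is constant.
P₂ = P₁ − ½ρ(v₂² − v₁²) = 579000 − ½·732.6·(6.947² − 2.383²) = 579000 − 15600 = 563400 Pa.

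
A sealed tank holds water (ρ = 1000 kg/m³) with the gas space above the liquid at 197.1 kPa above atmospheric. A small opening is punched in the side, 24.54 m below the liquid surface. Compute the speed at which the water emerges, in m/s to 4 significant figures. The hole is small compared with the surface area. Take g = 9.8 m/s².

Take point 1 at the surface (v₁ ≈ 0) and point 2 at the hole (at atmospheric pressure). Bernoulli: P₁ + ρg h = P_atm + ½ρv₂².
With P₁ − P_atm = 197100 Pa, v₂ = √(2gh + 2ΔP/ρ) = √(2·9.8·24.54 + 2·197100/1000) = 29.58 m/s.

v = 29.58 m/s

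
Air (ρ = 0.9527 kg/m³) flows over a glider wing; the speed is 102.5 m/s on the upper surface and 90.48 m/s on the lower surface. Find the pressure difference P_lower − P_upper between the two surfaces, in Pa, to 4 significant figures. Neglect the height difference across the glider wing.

ΔP ≈ 1105 Pa

Bernoulli (same height): P_lower − P_upper = ½ρ(v_upper² − v_lower²).
ΔP = ½·0.9527·(102.5² − 90.48²) = 1105 Pa.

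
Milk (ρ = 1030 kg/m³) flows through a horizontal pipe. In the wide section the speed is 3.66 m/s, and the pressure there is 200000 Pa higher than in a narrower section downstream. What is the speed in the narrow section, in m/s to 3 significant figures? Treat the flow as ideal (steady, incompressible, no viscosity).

20.0 m/s

Along the level pipe P + ½ρv² is conserved, hence v₂² = v₁² + 2(P₁ − P₂)/ρ.
v₂ = √(3.66² + 2·200000/1030) = √(13.4 + 388) = 20.0 m/s.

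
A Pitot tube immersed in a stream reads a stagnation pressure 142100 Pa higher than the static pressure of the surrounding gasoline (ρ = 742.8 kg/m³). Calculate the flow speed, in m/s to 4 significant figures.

19.56 m/s

At the stagnation point the flow is brought to rest, so Bernoulli gives P_stag − P_static = ½ρv².
v = √(2ΔP/ρ) = √(2·142100/742.8) = 19.56 m/s.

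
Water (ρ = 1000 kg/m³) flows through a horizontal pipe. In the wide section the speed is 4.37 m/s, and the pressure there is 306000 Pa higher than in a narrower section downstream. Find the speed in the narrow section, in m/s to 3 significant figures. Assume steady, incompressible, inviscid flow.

25.1 m/s

Along the level pipe P + ½ρv² is conserved, hence v₂² = v₁² + 2(P₁ − P₂)/ρ.
v₂ = √(4.37² + 2·306000/1000) = √(19.1 + 612) = 25.1 m/s.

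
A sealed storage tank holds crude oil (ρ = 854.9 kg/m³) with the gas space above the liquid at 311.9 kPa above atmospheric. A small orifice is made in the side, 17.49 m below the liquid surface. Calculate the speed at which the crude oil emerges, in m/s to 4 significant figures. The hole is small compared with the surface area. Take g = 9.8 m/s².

Take point 1 at the surface (v₁ ≈ 0) and point 2 at the hole (at atmospheric pressure). Bernoulli: P₁ + ρg h = P_atm + ½ρv₂².
With P₁ − P_atm = 311900 Pa, v₂ = √(2gh + 2ΔP/ρ) = √(2·9.8·17.49 + 2·311900/854.9) = 32.75 m/s.

v ≈ 32.75 m/s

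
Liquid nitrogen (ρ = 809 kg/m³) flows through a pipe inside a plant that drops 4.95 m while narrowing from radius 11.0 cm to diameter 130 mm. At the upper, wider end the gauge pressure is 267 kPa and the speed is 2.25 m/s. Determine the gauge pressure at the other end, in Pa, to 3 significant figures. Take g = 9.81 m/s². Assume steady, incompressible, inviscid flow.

P₂ ≈ 292000 Pa

Mass conservation (A₁v₁ = A₂v₂) gives v₂ = 2.25 × 380/133 = 6.44 m/s.
Bernoulli: P₁ + ½ρv₁² + ρg h₁ = P₂ + ½ρv₂² + ρg h₂, so P₂ = P₁ + ½ρ(v₁² − v₂²) − ρg(h₂ − h₁).
P₂ = 267000 + ½·809·(2.25² − 6.44²) − 809·9.81·(−4.95) = 267000 + (-14700) − (-39300) = 292000 Pa.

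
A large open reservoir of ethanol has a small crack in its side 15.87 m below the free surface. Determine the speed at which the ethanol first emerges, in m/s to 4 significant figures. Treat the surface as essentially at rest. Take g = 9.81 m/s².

v = 17.65 m/s

With the surface at rest and both surface and jet at atmospheric pressure, Bernoulli gives ρg h = ½ρv², so v = √(2gh) = √(2·9.81·15.87) = 17.65 m/s.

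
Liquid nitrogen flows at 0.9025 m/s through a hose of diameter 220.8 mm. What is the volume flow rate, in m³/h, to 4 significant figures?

Q = A·v = 0.03829 m² × 0.9025 m/s = 0.03456 m³/s.
Converting: 0.03456 m³/s × 3600 = 124.4 m³/h.

Q = 124.4 m³/h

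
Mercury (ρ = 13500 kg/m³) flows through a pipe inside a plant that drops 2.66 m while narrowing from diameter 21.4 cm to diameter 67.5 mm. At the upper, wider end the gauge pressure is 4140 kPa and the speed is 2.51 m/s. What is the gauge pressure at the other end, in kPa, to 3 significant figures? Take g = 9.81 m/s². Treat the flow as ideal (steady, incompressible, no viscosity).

P₂ ≈ 239 kPa

Continuity gives A₁v₁ = A₂v₂, so v₂ = (360 cm²)/(35.8 cm²) × 2.51 m/s = 25.2 m/s.
Bernoulli: P₁ + ½ρv₁² + ρg h₁ = P₂ + ½ρv₂² + ρg h₂, so P₂ = P₁ + ½ρ(v₁² − v₂²) − ρg(h₂ − h₁).
P₂ = 4140000 + ½·13500·(2.51² − 25.2²) − 13500·9.81·(−2.66) = 4140000 + (-4250000) − (-352000) = 239000 Pa.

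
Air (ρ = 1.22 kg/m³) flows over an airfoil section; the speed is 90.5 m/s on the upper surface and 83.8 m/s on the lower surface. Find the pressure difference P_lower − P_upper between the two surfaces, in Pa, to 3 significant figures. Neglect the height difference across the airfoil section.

The pressure is lower where the speed is higher: ΔP = ½ρ(v_up² − v_low²).
ΔP = ½·1.22·(90.5² − 83.8²) = 712 Pa.

ΔP ≈ 712 Pa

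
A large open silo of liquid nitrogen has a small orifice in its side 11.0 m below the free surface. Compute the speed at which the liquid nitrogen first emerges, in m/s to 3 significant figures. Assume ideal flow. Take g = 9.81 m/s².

v ≈ 14.7 m/s

The surface is effectively still and both ends are open, so ½v² = gh and v = √(2·9.81·11.0) = 14.7 m/s.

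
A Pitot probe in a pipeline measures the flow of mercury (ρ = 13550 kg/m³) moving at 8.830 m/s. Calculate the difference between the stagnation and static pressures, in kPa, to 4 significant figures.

Bernoulli between the free stream and the stagnation point: ½ρv² = P_stag − P_static.
ΔP = ½·13550·8.830² = 528200 Pa.

528.2 kPa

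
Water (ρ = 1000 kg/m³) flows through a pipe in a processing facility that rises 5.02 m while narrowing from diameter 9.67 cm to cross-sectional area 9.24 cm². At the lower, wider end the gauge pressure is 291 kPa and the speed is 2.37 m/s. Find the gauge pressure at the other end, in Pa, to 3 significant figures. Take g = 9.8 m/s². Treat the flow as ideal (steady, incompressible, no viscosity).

P₂ = 67200 Pa

The volume flow rate is constant, so v₂ = (A₁/A₂)v₁ = (73.4/9.24)·2.37 = 18.8 m/s.
Applying Bernoulli between the two ends and solving for P₂: P₂ = P₁ + ½ρ(v₁² − v₂²) − ρgΔh.
P₂ = 291000 + ½·1000·(2.37² − 18.8²) − 1000·9.8·(+5.02) = 291000 + (-175000) − (49200) = 67200 Pa.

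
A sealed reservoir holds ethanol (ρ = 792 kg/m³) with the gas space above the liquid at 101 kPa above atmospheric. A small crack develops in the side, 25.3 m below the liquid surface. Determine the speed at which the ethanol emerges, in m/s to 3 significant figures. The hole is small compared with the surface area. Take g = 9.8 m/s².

v ≈ 27.4 m/s

Take point 1 at the surface (v₁ ≈ 0) and point 2 at the hole (at atmospheric pressure). Bernoulli: P₁ + ρg h = P_atm + ½ρv₂².
With P₁ − P_atm = 101000 Pa, v₂ = √(2gh + 2ΔP/ρ) = √(2·9.8·25.3 + 2·101000/792) = 27.4 m/s.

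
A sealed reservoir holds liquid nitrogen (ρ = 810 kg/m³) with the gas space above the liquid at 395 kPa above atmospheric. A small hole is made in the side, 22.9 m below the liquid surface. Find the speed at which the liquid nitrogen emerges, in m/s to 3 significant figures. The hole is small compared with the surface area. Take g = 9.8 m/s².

Take point 1 at the surface (v₁ ≈ 0) and point 2 at the hole (at atmospheric pressure). Bernoulli: P₁ + ρg h = P_atm + ½ρv₂².
With P₁ − P_atm = 395000 Pa, v₂ = √(2gh + 2ΔP/ρ) = √(2·9.8·22.9 + 2·395000/810) = 37.7 m/s.

37.7 m/s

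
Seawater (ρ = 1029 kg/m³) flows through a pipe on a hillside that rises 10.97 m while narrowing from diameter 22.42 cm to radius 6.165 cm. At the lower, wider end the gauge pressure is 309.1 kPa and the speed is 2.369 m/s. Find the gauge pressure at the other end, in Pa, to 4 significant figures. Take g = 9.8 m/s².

By continuity, v₂ = v₁·A₁/A₂ = 2.369·(394.8/119.4) = 7.833 m/s.
Applying Bernoulli between the two ends and solving for P₂: P₂ = P₁ + ½ρ(v₁² − v₂²) − ρgΔh.
P₂ = 309100 + ½·1029·(2.369² − 7.833²) − 1029·9.8·(+10.97) = 309100 + (-28680) − (110600) = 169800 Pa.

P₂ ≈ 169800 Pa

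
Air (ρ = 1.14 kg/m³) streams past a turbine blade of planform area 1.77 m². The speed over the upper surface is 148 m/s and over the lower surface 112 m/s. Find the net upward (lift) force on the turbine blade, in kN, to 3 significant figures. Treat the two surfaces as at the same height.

From P + ½ρv² = const at equal height, P_low − P_up = ½ρ(v_up² − v_low²).
ΔP = ½·1.14·(148² − 112²) = 5340 Pa.
Lift = ΔP · A = 5340 × 1.77 = 9440 N.

9.44 kN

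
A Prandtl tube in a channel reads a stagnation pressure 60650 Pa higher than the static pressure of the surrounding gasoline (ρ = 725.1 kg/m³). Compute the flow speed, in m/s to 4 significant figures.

v = 12.93 m/s

At the stagnation point the flow is brought to rest, so Bernoulli gives P_stag − P_static = ½ρv².
v = √(2ΔP/ρ) = √(2·60650/725.1) = 12.93 m/s.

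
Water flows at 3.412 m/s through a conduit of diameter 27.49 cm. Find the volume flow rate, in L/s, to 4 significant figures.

Q = A·v = 0.05935 m² × 3.412 m/s = 0.2025 m³/s.
Converting: 0.2025 m³/s × 1000 = 202.5 L/s.

Q = 202.5 L/s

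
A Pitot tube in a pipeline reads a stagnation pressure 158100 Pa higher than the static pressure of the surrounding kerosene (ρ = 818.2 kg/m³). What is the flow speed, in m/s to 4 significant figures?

Bernoulli between the free stream and the stagnation point: ½ρv² = P_stag − P_static.
v = √(2ΔP/ρ) = √(2·158100/818.2) = 19.66 m/s.

v = 19.66 m/s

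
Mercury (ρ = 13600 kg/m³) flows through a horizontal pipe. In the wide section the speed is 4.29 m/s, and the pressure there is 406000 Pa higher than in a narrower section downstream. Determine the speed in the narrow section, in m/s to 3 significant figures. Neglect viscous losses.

v₂ ≈ 8.84 m/s

Horizontal Bernoulli: P₁ + ½ρv₁² = P₂ + ½ρv₂², so v₂² = v₁² + 2(P₁ − P₂)/ρ.
v₂ = √(4.29² + 2·406000/13600) = √(18.4 + 59.7) = 8.84 m/s.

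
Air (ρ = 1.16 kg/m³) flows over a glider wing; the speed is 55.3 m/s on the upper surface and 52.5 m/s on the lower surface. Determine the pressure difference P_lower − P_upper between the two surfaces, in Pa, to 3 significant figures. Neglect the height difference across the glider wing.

Bernoulli (same height): P_lower − P_upper = ½ρ(v_upper² − v_lower²).
ΔP = ½·1.16·(55.3² − 52.5²) = 175 Pa.

ΔP = 175 Pa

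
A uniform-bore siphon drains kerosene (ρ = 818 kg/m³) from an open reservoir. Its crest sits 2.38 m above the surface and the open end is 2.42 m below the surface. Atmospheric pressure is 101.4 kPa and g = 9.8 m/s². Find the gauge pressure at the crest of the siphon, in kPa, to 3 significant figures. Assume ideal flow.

P_gauge = -38.5 kPa

The outlet speed comes from Torricelli: v = √(2g·2.42) = 6.89 m/s.
With constant cross-section the crest speed equals v; applying Bernoulli from the surface up to the crest, P_top = P_atm − ½ρv² − ρg·h_top.
P_top = 101400 − ½·818·6.89² − 818·9.8·2.38 = 62900 Pa. So P_gauge = P_top − P_atm = -38500 Pa.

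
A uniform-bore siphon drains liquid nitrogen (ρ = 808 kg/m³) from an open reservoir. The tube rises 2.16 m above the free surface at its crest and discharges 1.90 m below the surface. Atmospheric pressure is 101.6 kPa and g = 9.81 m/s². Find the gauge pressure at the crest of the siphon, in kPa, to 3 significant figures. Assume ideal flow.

From the surface to the outlet (both open to atmosphere, surface at rest): v = √(2g·h_out) = √(2·9.81·1.90) = 6.11 m/s.
Continuity keeps v the same throughout the tube; from surface to crest, P_atm + 0 = P_top + ½ρv² + ρg·h_top.
P_top = 101600 − ½·808·6.11² − 808·9.81·2.16 = 69400 Pa. So P_gauge = P_top − P_atm = -32200 Pa.

P_gauge = -32.2 kPa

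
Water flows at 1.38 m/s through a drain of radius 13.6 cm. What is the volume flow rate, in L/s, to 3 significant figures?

Q = A·v = 0.0581 m² × 1.38 m/s = 0.0802 m³/s.
Converting: 0.0802 m³/s × 1000 = 80.2 L/s.

Q = 80.2 L/s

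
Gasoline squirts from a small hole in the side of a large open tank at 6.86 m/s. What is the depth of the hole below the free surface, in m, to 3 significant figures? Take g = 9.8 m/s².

For a small hole in a large open tank, ½v² = gh, giving h = v²/(2g).
h = 6.86²/(2·9.8) = 47.1/19.60 = 2.40 m.

h = 2.40 m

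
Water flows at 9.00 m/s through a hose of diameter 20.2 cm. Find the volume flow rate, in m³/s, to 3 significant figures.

Q = A·v = 0.0320 m² × 9.00 m/s = 0.288 m³/s.

Q ≈ 0.288 m³/s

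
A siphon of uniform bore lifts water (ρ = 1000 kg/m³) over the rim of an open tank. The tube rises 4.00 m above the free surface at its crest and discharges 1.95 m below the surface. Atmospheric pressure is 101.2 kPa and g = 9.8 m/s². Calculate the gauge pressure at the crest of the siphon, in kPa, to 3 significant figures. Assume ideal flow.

P_gauge ≈ -58.3 kPa

Bernoulli surface→outlet gives ½v² = g·h_out, so v = √(2·9.8·1.95) = 6.18 m/s.
The bore is uniform, so the speed at the crest is the same v. Bernoulli surface→crest: P_atm = P_top + ½ρv² + ρg·h_top.
P_top = 101200 − ½·1000·6.18² − 1000·9.8·4.00 = 42900 Pa. So P_gauge = P_top − P_atm = -58300 Pa.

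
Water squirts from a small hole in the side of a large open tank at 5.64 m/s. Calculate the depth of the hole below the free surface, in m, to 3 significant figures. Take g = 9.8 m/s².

h ≈ 1.62 m

Inverting v = √(2gh) gives h = v² / 2g.
h = 5.64²/(2·9.8) = 31.8/19.60 = 1.62 m.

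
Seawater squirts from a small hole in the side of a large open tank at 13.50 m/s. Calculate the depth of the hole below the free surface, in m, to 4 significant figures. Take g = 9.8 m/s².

Inverting v = √(2gh) gives h = v² / 2g.
h = 13.50²/(2·9.8) = 182.2/19.60 = 9.298 m.

h = 9.298 m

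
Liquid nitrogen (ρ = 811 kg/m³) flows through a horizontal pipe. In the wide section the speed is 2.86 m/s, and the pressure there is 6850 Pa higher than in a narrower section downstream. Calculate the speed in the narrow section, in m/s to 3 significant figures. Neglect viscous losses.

5.01 m/s

Horizontal Bernoulli: P₁ + ½ρv₁² = P₂ + ½ρv₂², so v₂² = v₁² + 2(P₁ − P₂)/ρ.
v₂ = √(2.86² + 2·6850/811) = √(8.18 + 16.9) = 5.01 m/s.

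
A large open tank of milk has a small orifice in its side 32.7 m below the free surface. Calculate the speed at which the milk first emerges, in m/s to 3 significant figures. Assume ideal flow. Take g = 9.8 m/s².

Bernoulli from surface to hole (P equal, v_surface ≈ 0): v = √(2gh) = √(2×9.8×32.7) = 25.3 m/s.

v ≈ 25.3 m/s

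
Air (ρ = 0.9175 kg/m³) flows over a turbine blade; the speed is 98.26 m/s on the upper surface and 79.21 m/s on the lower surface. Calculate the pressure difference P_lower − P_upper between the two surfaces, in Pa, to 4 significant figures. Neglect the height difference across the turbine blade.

The pressure is lower where the speed is higher: ΔP = ½ρ(v_up² − v_low²).
ΔP = ½·0.9175·(98.26² − 79.21²) = 1551 Pa.

1551 Pa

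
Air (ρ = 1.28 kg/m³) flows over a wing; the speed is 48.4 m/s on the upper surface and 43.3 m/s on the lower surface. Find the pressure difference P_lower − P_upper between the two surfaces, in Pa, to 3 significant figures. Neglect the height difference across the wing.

The pressure is lower where the speed is higher: ΔP = ½ρ(v_up² − v_low²).
ΔP = ½·1.28·(48.4² − 43.3²) = 299 Pa.

ΔP ≈ 299 Pa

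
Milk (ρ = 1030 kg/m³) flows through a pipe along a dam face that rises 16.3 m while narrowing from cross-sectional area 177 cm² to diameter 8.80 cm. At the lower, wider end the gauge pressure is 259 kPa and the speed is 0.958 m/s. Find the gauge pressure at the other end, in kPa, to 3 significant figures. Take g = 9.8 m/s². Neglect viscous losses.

The volume flow rate is constant, so v₂ = (A₁/A₂)v₁ = (177/60.8)·0.958 = 2.79 m/s.
Bernoulli: P₁ + ½ρv₁² + ρg h₁ = P₂ + ½ρv₂² + ρg h₂, so P₂ = P₁ + ½ρ(v₁² − v₂²) − ρg(h₂ − h₁).
P₂ = 259000 + ½·1030·(0.958² − 2.79²) − 1030·9.8·(+16.3) = 259000 + (-3530) − (165000) = 90900 Pa.

90.9 kPa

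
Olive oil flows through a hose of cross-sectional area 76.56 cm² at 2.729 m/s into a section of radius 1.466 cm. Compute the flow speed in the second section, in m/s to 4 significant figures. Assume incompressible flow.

v₂ ≈ 30.94 m/s

Continuity gives A₁v₁ = A₂v₂, so v₂ = (76.56 cm²)/(6.752 cm²) × 2.729 m/s = 30.94 m/s.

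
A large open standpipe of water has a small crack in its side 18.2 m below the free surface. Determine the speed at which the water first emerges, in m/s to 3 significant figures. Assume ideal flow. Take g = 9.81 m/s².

v = 18.9 m/s

With the surface at rest and both surface and jet at atmospheric pressure, Bernoulli gives ρg h = ½ρv², so v = √(2gh) = √(2·9.81·18.2) = 18.9 m/s.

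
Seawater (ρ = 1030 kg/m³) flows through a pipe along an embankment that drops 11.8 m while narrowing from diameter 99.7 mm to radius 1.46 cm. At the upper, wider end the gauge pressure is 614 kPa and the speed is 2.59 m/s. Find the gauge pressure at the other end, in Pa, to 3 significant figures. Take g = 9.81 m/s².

P₂ ≈ 267000 Pa

Mass conservation (A₁v₁ = A₂v₂) gives v₂ = 2.59 × 78.1/6.70 = 30.2 m/s.
Bernoulli: P₁ + ½ρv₁² + ρg h₁ = P₂ + ½ρv₂² + ρg h₂, so P₂ = P₁ + ½ρ(v₁² − v₂²) − ρg(h₂ − h₁).
P₂ = 614000 + ½·1030·(2.59² − 30.2²) − 1030·9.81·(−11.8) = 614000 + (-466000) − (-119000) = 267000 Pa.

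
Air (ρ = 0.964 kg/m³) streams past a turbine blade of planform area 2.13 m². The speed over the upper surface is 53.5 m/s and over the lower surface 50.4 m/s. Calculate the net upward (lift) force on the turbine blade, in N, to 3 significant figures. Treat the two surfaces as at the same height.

The faster flow above has the lower pressure; Bernoulli (same height) gives ΔP = ½ρ(v_up² − v_low²).
ΔP = ½·0.964·(53.5² − 50.4²) = 155 Pa.
Lift = ΔP · A = 155 × 2.13 = 331 N.

F = 331 N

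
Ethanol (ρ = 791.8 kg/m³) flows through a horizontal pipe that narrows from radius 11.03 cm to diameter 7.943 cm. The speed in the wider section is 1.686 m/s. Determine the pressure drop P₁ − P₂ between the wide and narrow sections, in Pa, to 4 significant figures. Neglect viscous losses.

65830 Pa

Mass conservation (A₁v₁ = A₂v₂) gives v₂ = 1.686 × 382.2/49.55 = 13.00 m/s.
Bernoulli (h₁ = h₂): P₁ − P₂ = ½ρ(v₂² − v₁²).
P₁ − P₂ = ½·791.8·(13.00² − 1.686²) = ½·791.8·166.3 = 65830 Pa.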